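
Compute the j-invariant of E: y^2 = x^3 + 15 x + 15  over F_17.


Delta = -16(4 a^3 + 27 b^2) mod 17 = 8
-1728 * (4 a)^3 = -1728 * (4*15)^3 mod 17 = 5
j = 5 * 8^(-1) mod 17 = 7

j = 7 (mod 17)


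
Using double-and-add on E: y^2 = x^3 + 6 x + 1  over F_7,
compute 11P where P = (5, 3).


k = 11 = 1011_2 (binary, LSB first: 1101)
Double-and-add from P = (5, 3):
  bit 0 = 1: acc = O + (5, 3) = (5, 3)
  bit 1 = 1: acc = (5, 3) + (6, 1) = (0, 1)
  bit 2 = 0: acc unchanged = (0, 1)
  bit 3 = 1: acc = (0, 1) + (3, 5) = (5, 4)

11P = (5, 4)


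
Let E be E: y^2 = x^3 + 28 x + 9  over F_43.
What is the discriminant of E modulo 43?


4 a^3 + 27 b^2 = 4*28^3 + 27*9^2 = 87808 + 2187 = 89995
Delta = -16 * (89995) = -1439920
Delta mod 43 = 21

Delta = 21 (mod 43)


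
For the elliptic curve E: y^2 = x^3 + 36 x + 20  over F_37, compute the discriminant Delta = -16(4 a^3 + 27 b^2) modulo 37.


4 a^3 + 27 b^2 = 4*36^3 + 27*20^2 = 186624 + 10800 = 197424
Delta = -16 * (197424) = -3158784
Delta mod 37 = 17

Delta = 17 (mod 37)


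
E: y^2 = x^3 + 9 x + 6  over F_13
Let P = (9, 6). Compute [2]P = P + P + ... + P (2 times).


k = 2 = 10_2 (binary, LSB first: 01)
Double-and-add from P = (9, 6):
  bit 0 = 0: acc unchanged = O
  bit 1 = 1: acc = O + (7, 10) = (7, 10)

2P = (7, 10)


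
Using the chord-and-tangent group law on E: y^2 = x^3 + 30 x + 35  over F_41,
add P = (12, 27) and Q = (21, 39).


P != Q, so use the chord formula.
s = (y2 - y1) / (x2 - x1) = (12) / (9) mod 41 = 15
x3 = s^2 - x1 - x2 mod 41 = 15^2 - 12 - 21 = 28
y3 = s (x1 - x3) - y1 mod 41 = 15 * (12 - 28) - 27 = 20

P + Q = (28, 20)


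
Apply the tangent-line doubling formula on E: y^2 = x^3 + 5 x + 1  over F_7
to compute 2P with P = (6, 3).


Doubling: s = (3 x1^2 + a) / (2 y1)
s = (3*6^2 + 5) / (2*3) mod 7 = 6
x3 = s^2 - 2 x1 mod 7 = 6^2 - 2*6 = 3
y3 = s (x1 - x3) - y1 mod 7 = 6 * (6 - 3) - 3 = 1

2P = (3, 1)


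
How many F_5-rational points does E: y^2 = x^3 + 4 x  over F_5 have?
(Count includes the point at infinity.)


For each x in F_5, count y with y^2 = x^3 + 4 x + 0 mod 5:
  x = 0: RHS = 0, y in [0]  -> 1 point(s)
  x = 1: RHS = 0, y in [0]  -> 1 point(s)
  x = 2: RHS = 1, y in [1, 4]  -> 2 point(s)
  x = 3: RHS = 4, y in [2, 3]  -> 2 point(s)
  x = 4: RHS = 0, y in [0]  -> 1 point(s)
Affine points: 7. Add the point at infinity: total = 8.

#E(F_5) = 8


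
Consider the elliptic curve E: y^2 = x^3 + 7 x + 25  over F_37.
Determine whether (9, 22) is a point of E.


Check whether y^2 = x^3 + 7 x + 25 (mod 37) for (x, y) = (9, 22).
LHS: y^2 = 22^2 mod 37 = 3
RHS: x^3 + 7 x + 25 = 9^3 + 7*9 + 25 mod 37 = 3
LHS = RHS

Yes, on the curve


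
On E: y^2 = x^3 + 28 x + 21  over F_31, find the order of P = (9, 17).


Compute successive multiples of P until we hit O:
  1P = (9, 17)
  2P = (27, 0)
  3P = (9, 14)
  4P = O

ord(P) = 4


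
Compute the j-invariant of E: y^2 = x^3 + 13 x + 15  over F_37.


Delta = -16(4 a^3 + 27 b^2) mod 37 = 28
-1728 * (4 a)^3 = -1728 * (4*13)^3 mod 37 = 14
j = 14 * 28^(-1) mod 37 = 19

j = 19 (mod 37)


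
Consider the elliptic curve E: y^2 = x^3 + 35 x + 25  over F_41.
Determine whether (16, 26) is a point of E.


Check whether y^2 = x^3 + 35 x + 25 (mod 41) for (x, y) = (16, 26).
LHS: y^2 = 26^2 mod 41 = 20
RHS: x^3 + 35 x + 25 = 16^3 + 35*16 + 25 mod 41 = 7
LHS != RHS

No, not on the curve


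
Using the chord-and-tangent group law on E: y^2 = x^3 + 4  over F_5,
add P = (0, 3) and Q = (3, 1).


P != Q, so use the chord formula.
s = (y2 - y1) / (x2 - x1) = (3) / (3) mod 5 = 1
x3 = s^2 - x1 - x2 mod 5 = 1^2 - 0 - 3 = 3
y3 = s (x1 - x3) - y1 mod 5 = 1 * (0 - 3) - 3 = 4

P + Q = (3, 4)


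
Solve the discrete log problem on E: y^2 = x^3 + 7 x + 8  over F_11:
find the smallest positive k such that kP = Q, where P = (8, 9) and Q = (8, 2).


Enumerate multiples of P until we hit Q = (8, 2):
  1P = (8, 9)
  2P = (4, 1)
  3P = (3, 1)
  4P = (3, 10)
  5P = (4, 10)
  6P = (8, 2)
Match found at i = 6.

k = 6


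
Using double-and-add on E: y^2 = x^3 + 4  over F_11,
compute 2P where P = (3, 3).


k = 2 = 10_2 (binary, LSB first: 01)
Double-and-add from P = (3, 3):
  bit 0 = 0: acc unchanged = O
  bit 1 = 1: acc = O + (6, 0) = (6, 0)

2P = (6, 0)


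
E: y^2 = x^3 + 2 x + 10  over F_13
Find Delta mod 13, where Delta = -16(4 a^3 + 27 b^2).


4 a^3 + 27 b^2 = 4*2^3 + 27*10^2 = 32 + 2700 = 2732
Delta = -16 * (2732) = -43712
Delta mod 13 = 7

Delta = 7 (mod 13)


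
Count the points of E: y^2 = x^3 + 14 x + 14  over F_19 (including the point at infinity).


For each x in F_19, count y with y^2 = x^3 + 14 x + 14 mod 19:
  x = 3: RHS = 7, y in [8, 11]  -> 2 point(s)
  x = 4: RHS = 1, y in [1, 18]  -> 2 point(s)
  x = 5: RHS = 0, y in [0]  -> 1 point(s)
  x = 8: RHS = 11, y in [7, 12]  -> 2 point(s)
  x = 11: RHS = 17, y in [6, 13]  -> 2 point(s)
  x = 14: RHS = 9, y in [3, 16]  -> 2 point(s)
  x = 17: RHS = 16, y in [4, 15]  -> 2 point(s)
Affine points: 13. Add the point at infinity: total = 14.

#E(F_19) = 14


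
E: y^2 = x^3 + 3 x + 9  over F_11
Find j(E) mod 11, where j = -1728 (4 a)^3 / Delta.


Delta = -16(4 a^3 + 27 b^2) mod 11 = 9
-1728 * (4 a)^3 = -1728 * (4*3)^3 mod 11 = 10
j = 10 * 9^(-1) mod 11 = 6

j = 6 (mod 11)


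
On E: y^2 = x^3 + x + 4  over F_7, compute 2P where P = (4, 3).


Doubling: s = (3 x1^2 + a) / (2 y1)
s = (3*4^2 + 1) / (2*3) mod 7 = 0
x3 = s^2 - 2 x1 mod 7 = 0^2 - 2*4 = 6
y3 = s (x1 - x3) - y1 mod 7 = 0 * (4 - 6) - 3 = 4

2P = (6, 4)


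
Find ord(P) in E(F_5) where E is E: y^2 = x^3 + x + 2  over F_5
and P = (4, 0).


Compute successive multiples of P until we hit O:
  1P = (4, 0)
  2P = O

ord(P) = 2


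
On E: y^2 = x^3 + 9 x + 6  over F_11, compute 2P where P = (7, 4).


Doubling: s = (3 x1^2 + a) / (2 y1)
s = (3*7^2 + 9) / (2*4) mod 11 = 3
x3 = s^2 - 2 x1 mod 11 = 3^2 - 2*7 = 6
y3 = s (x1 - x3) - y1 mod 11 = 3 * (7 - 6) - 4 = 10

2P = (6, 10)


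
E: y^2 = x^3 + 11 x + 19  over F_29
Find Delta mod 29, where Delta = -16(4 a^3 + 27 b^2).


4 a^3 + 27 b^2 = 4*11^3 + 27*19^2 = 5324 + 9747 = 15071
Delta = -16 * (15071) = -241136
Delta mod 29 = 28

Delta = 28 (mod 29)


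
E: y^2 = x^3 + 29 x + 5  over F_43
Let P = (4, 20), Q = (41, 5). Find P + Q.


P != Q, so use the chord formula.
s = (y2 - y1) / (x2 - x1) = (28) / (37) mod 43 = 24
x3 = s^2 - x1 - x2 mod 43 = 24^2 - 4 - 41 = 15
y3 = s (x1 - x3) - y1 mod 43 = 24 * (4 - 15) - 20 = 17

P + Q = (15, 17)


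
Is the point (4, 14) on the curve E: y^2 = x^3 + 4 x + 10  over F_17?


Check whether y^2 = x^3 + 4 x + 10 (mod 17) for (x, y) = (4, 14).
LHS: y^2 = 14^2 mod 17 = 9
RHS: x^3 + 4 x + 10 = 4^3 + 4*4 + 10 mod 17 = 5
LHS != RHS

No, not on the curve


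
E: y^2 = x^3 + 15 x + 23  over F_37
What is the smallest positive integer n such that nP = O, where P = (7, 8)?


Compute successive multiples of P until we hit O:
  1P = (7, 8)
  2P = (7, 29)
  3P = O

ord(P) = 3


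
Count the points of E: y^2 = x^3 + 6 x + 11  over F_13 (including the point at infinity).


For each x in F_13, count y with y^2 = x^3 + 6 x + 11 mod 13:
  x = 3: RHS = 4, y in [2, 11]  -> 2 point(s)
  x = 5: RHS = 10, y in [6, 7]  -> 2 point(s)
  x = 6: RHS = 3, y in [4, 9]  -> 2 point(s)
  x = 8: RHS = 12, y in [5, 8]  -> 2 point(s)
  x = 9: RHS = 1, y in [1, 12]  -> 2 point(s)
  x = 11: RHS = 4, y in [2, 11]  -> 2 point(s)
  x = 12: RHS = 4, y in [2, 11]  -> 2 point(s)
Affine points: 14. Add the point at infinity: total = 15.

#E(F_13) = 15


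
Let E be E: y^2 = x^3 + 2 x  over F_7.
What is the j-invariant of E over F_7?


Delta = -16(4 a^3 + 27 b^2) mod 7 = 6
-1728 * (4 a)^3 = -1728 * (4*2)^3 mod 7 = 1
j = 1 * 6^(-1) mod 7 = 6

j = 6 (mod 7)


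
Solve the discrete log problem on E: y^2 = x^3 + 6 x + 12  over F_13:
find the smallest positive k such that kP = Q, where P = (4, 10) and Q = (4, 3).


Enumerate multiples of P until we hit Q = (4, 3):
  1P = (4, 10)
  2P = (8, 0)
  3P = (4, 3)
Match found at i = 3.

k = 3


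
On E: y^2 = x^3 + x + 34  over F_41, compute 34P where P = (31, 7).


k = 34 = 100010_2 (binary, LSB first: 010001)
Double-and-add from P = (31, 7):
  bit 0 = 0: acc unchanged = O
  bit 1 = 1: acc = O + (21, 3) = (21, 3)
  bit 2 = 0: acc unchanged = (21, 3)
  bit 3 = 0: acc unchanged = (21, 3)
  bit 4 = 0: acc unchanged = (21, 3)
  bit 5 = 1: acc = (21, 3) + (38, 2) = (3, 8)

34P = (3, 8)


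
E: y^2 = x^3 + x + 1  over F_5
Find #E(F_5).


For each x in F_5, count y with y^2 = x^3 + 1 x + 1 mod 5:
  x = 0: RHS = 1, y in [1, 4]  -> 2 point(s)
  x = 2: RHS = 1, y in [1, 4]  -> 2 point(s)
  x = 3: RHS = 1, y in [1, 4]  -> 2 point(s)
  x = 4: RHS = 4, y in [2, 3]  -> 2 point(s)
Affine points: 8. Add the point at infinity: total = 9.

#E(F_5) = 9


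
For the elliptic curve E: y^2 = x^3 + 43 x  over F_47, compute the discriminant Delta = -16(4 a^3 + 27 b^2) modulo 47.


4 a^3 + 27 b^2 = 4*43^3 + 27*0^2 = 318028 + 0 = 318028
Delta = -16 * (318028) = -5088448
Delta mod 47 = 7

Delta = 7 (mod 47)


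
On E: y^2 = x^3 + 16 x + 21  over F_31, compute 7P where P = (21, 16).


k = 7 = 111_2 (binary, LSB first: 111)
Double-and-add from P = (21, 16):
  bit 0 = 1: acc = O + (21, 16) = (21, 16)
  bit 1 = 1: acc = (21, 16) + (25, 22) = (26, 23)
  bit 2 = 1: acc = (26, 23) + (12, 9) = (25, 9)

7P = (25, 9)


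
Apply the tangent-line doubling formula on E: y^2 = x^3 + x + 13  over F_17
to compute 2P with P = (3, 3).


Doubling: s = (3 x1^2 + a) / (2 y1)
s = (3*3^2 + 1) / (2*3) mod 17 = 16
x3 = s^2 - 2 x1 mod 17 = 16^2 - 2*3 = 12
y3 = s (x1 - x3) - y1 mod 17 = 16 * (3 - 12) - 3 = 6

2P = (12, 6)


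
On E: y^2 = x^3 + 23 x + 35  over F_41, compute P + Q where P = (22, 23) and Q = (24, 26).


P != Q, so use the chord formula.
s = (y2 - y1) / (x2 - x1) = (3) / (2) mod 41 = 22
x3 = s^2 - x1 - x2 mod 41 = 22^2 - 22 - 24 = 28
y3 = s (x1 - x3) - y1 mod 41 = 22 * (22 - 28) - 23 = 9

P + Q = (28, 9)


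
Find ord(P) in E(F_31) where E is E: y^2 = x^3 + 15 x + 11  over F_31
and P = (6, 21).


Compute successive multiples of P until we hit O:
  1P = (6, 21)
  2P = (29, 29)
  3P = (28, 1)
  4P = (5, 26)
  5P = (14, 19)
  6P = (13, 4)
  7P = (16, 21)
  8P = (9, 10)
  ... (continuing to 37P)
  37P = O

ord(P) = 37


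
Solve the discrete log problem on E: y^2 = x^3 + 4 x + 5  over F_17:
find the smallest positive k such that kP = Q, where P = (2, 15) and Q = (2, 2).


Enumerate multiples of P until we hit Q = (2, 2):
  1P = (2, 15)
  2P = (12, 8)
  3P = (4, 0)
  4P = (12, 9)
  5P = (2, 2)
Match found at i = 5.

k = 5


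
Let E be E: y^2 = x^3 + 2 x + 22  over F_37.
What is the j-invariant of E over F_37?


Delta = -16(4 a^3 + 27 b^2) mod 37 = 5
-1728 * (4 a)^3 = -1728 * (4*2)^3 mod 37 = 8
j = 8 * 5^(-1) mod 37 = 9

j = 9 (mod 37)


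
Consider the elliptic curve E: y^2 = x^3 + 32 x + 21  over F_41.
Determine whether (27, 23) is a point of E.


Check whether y^2 = x^3 + 32 x + 21 (mod 41) for (x, y) = (27, 23).
LHS: y^2 = 23^2 mod 41 = 37
RHS: x^3 + 32 x + 21 = 27^3 + 32*27 + 21 mod 41 = 27
LHS != RHS

No, not on the curve


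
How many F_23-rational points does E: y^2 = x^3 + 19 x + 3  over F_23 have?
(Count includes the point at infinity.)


For each x in F_23, count y with y^2 = x^3 + 19 x + 3 mod 23:
  x = 0: RHS = 3, y in [7, 16]  -> 2 point(s)
  x = 1: RHS = 0, y in [0]  -> 1 point(s)
  x = 2: RHS = 3, y in [7, 16]  -> 2 point(s)
  x = 3: RHS = 18, y in [8, 15]  -> 2 point(s)
  x = 5: RHS = 16, y in [4, 19]  -> 2 point(s)
  x = 8: RHS = 0, y in [0]  -> 1 point(s)
  x = 9: RHS = 6, y in [11, 12]  -> 2 point(s)
  x = 11: RHS = 2, y in [5, 18]  -> 2 point(s)
  x = 12: RHS = 4, y in [2, 21]  -> 2 point(s)
  x = 13: RHS = 9, y in [3, 20]  -> 2 point(s)
  x = 14: RHS = 0, y in [0]  -> 1 point(s)
  x = 15: RHS = 6, y in [11, 12]  -> 2 point(s)
  x = 17: RHS = 18, y in [8, 15]  -> 2 point(s)
  x = 18: RHS = 13, y in [6, 17]  -> 2 point(s)
  x = 19: RHS = 1, y in [1, 22]  -> 2 point(s)
  x = 21: RHS = 3, y in [7, 16]  -> 2 point(s)
  x = 22: RHS = 6, y in [11, 12]  -> 2 point(s)
Affine points: 31. Add the point at infinity: total = 32.

#E(F_23) = 32


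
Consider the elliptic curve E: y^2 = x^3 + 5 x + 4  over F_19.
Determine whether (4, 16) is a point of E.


Check whether y^2 = x^3 + 5 x + 4 (mod 19) for (x, y) = (4, 16).
LHS: y^2 = 16^2 mod 19 = 9
RHS: x^3 + 5 x + 4 = 4^3 + 5*4 + 4 mod 19 = 12
LHS != RHS

No, not on the curve


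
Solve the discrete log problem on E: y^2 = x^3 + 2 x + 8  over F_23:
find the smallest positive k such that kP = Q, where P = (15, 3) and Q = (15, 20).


Enumerate multiples of P until we hit Q = (15, 20):
  1P = (15, 3)
  2P = (6, 12)
  3P = (3, 8)
  4P = (13, 0)
  5P = (3, 15)
  6P = (6, 11)
  7P = (15, 20)
Match found at i = 7.

k = 7


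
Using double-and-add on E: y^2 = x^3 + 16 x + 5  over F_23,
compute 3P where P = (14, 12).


k = 3 = 11_2 (binary, LSB first: 11)
Double-and-add from P = (14, 12):
  bit 0 = 1: acc = O + (14, 12) = (14, 12)
  bit 1 = 1: acc = (14, 12) + (8, 1) = (5, 16)

3P = (5, 16)


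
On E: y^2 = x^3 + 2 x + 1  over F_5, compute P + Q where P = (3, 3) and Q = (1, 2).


P != Q, so use the chord formula.
s = (y2 - y1) / (x2 - x1) = (4) / (3) mod 5 = 3
x3 = s^2 - x1 - x2 mod 5 = 3^2 - 3 - 1 = 0
y3 = s (x1 - x3) - y1 mod 5 = 3 * (3 - 0) - 3 = 1

P + Q = (0, 1)


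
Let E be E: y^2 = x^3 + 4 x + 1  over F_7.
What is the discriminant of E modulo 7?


4 a^3 + 27 b^2 = 4*4^3 + 27*1^2 = 256 + 27 = 283
Delta = -16 * (283) = -4528
Delta mod 7 = 1

Delta = 1 (mod 7)


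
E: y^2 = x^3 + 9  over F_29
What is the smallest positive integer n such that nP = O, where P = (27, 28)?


Compute successive multiples of P until we hit O:
  1P = (27, 28)
  2P = (11, 21)
  3P = (16, 4)
  4P = (20, 11)
  5P = (24, 0)
  6P = (20, 18)
  7P = (16, 25)
  8P = (11, 8)
  ... (continuing to 10P)
  10P = O

ord(P) = 10


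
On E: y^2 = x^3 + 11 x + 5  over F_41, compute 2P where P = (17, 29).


Doubling: s = (3 x1^2 + a) / (2 y1)
s = (3*17^2 + 11) / (2*29) mod 41 = 1
x3 = s^2 - 2 x1 mod 41 = 1^2 - 2*17 = 8
y3 = s (x1 - x3) - y1 mod 41 = 1 * (17 - 8) - 29 = 21

2P = (8, 21)


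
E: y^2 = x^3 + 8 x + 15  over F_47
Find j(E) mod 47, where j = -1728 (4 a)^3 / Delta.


Delta = -16(4 a^3 + 27 b^2) mod 47 = 34
-1728 * (4 a)^3 = -1728 * (4*8)^3 mod 47 = 5
j = 5 * 34^(-1) mod 47 = 43

j = 43 (mod 47)


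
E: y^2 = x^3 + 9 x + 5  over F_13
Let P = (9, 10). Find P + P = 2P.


Doubling: s = (3 x1^2 + a) / (2 y1)
s = (3*9^2 + 9) / (2*10) mod 13 = 10
x3 = s^2 - 2 x1 mod 13 = 10^2 - 2*9 = 4
y3 = s (x1 - x3) - y1 mod 13 = 10 * (9 - 4) - 10 = 1

2P = (4, 1)


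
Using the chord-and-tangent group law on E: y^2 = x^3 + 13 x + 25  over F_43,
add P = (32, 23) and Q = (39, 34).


P != Q, so use the chord formula.
s = (y2 - y1) / (x2 - x1) = (11) / (7) mod 43 = 20
x3 = s^2 - x1 - x2 mod 43 = 20^2 - 32 - 39 = 28
y3 = s (x1 - x3) - y1 mod 43 = 20 * (32 - 28) - 23 = 14

P + Q = (28, 14)


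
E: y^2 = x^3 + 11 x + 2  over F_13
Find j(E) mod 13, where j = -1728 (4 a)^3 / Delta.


Delta = -16(4 a^3 + 27 b^2) mod 13 = 6
-1728 * (4 a)^3 = -1728 * (4*11)^3 mod 13 = 8
j = 8 * 6^(-1) mod 13 = 10

j = 10 (mod 13)


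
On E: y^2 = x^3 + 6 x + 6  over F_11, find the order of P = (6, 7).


Compute successive multiples of P until we hit O:
  1P = (6, 7)
  2P = (2, 2)
  3P = (8, 7)
  4P = (8, 4)
  5P = (2, 9)
  6P = (6, 4)
  7P = O

ord(P) = 7


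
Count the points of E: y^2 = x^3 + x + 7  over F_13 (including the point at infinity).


For each x in F_13, count y with y^2 = x^3 + 1 x + 7 mod 13:
  x = 1: RHS = 9, y in [3, 10]  -> 2 point(s)
  x = 2: RHS = 4, y in [2, 11]  -> 2 point(s)
  x = 4: RHS = 10, y in [6, 7]  -> 2 point(s)
  x = 9: RHS = 4, y in [2, 11]  -> 2 point(s)
  x = 10: RHS = 3, y in [4, 9]  -> 2 point(s)
  x = 11: RHS = 10, y in [6, 7]  -> 2 point(s)
Affine points: 12. Add the point at infinity: total = 13.

#E(F_13) = 13


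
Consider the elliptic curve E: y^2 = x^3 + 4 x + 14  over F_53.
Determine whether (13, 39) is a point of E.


Check whether y^2 = x^3 + 4 x + 14 (mod 53) for (x, y) = (13, 39).
LHS: y^2 = 39^2 mod 53 = 37
RHS: x^3 + 4 x + 14 = 13^3 + 4*13 + 14 mod 53 = 37
LHS = RHS

Yes, on the curve


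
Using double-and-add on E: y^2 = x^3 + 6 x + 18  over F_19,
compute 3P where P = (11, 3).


k = 3 = 11_2 (binary, LSB first: 11)
Double-and-add from P = (11, 3):
  bit 0 = 1: acc = O + (11, 3) = (11, 3)
  bit 1 = 1: acc = (11, 3) + (3, 14) = (6, 2)

3P = (6, 2)


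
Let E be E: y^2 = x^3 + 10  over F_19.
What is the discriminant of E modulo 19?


4 a^3 + 27 b^2 = 4*0^3 + 27*10^2 = 0 + 2700 = 2700
Delta = -16 * (2700) = -43200
Delta mod 19 = 6

Delta = 6 (mod 19)


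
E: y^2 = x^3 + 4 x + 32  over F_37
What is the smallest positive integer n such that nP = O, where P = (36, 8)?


Compute successive multiples of P until we hit O:
  1P = (36, 8)
  2P = (35, 4)
  3P = (19, 23)
  4P = (8, 13)
  5P = (23, 28)
  6P = (27, 18)
  7P = (20, 3)
  8P = (22, 1)
  ... (continuing to 48P)
  48P = O

ord(P) = 48


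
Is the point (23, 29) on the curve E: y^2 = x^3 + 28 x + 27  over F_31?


Check whether y^2 = x^3 + 28 x + 27 (mod 31) for (x, y) = (23, 29).
LHS: y^2 = 29^2 mod 31 = 4
RHS: x^3 + 28 x + 27 = 23^3 + 28*23 + 27 mod 31 = 4
LHS = RHS

Yes, on the curve


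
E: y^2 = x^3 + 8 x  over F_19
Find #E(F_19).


For each x in F_19, count y with y^2 = x^3 + 8 x + 0 mod 19:
  x = 0: RHS = 0, y in [0]  -> 1 point(s)
  x = 1: RHS = 9, y in [3, 16]  -> 2 point(s)
  x = 2: RHS = 5, y in [9, 10]  -> 2 point(s)
  x = 4: RHS = 1, y in [1, 18]  -> 2 point(s)
  x = 6: RHS = 17, y in [6, 13]  -> 2 point(s)
  x = 7: RHS = 0, y in [0]  -> 1 point(s)
  x = 8: RHS = 6, y in [5, 14]  -> 2 point(s)
  x = 10: RHS = 16, y in [4, 15]  -> 2 point(s)
  x = 12: RHS = 0, y in [0]  -> 1 point(s)
  x = 14: RHS = 6, y in [5, 14]  -> 2 point(s)
  x = 16: RHS = 6, y in [5, 14]  -> 2 point(s)
Affine points: 19. Add the point at infinity: total = 20.

#E(F_19) = 20


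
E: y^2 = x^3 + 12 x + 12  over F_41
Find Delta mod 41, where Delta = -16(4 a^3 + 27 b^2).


4 a^3 + 27 b^2 = 4*12^3 + 27*12^2 = 6912 + 3888 = 10800
Delta = -16 * (10800) = -172800
Delta mod 41 = 15

Delta = 15 (mod 41)


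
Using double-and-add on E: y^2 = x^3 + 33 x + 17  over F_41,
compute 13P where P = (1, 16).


k = 13 = 1101_2 (binary, LSB first: 1011)
Double-and-add from P = (1, 16):
  bit 0 = 1: acc = O + (1, 16) = (1, 16)
  bit 1 = 0: acc unchanged = (1, 16)
  bit 2 = 1: acc = (1, 16) + (15, 22) = (21, 34)
  bit 3 = 1: acc = (21, 34) + (29, 36) = (9, 10)

13P = (9, 10)


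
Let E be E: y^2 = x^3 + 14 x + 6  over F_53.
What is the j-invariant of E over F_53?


Delta = -16(4 a^3 + 27 b^2) mod 53 = 3
-1728 * (4 a)^3 = -1728 * (4*14)^3 mod 53 = 37
j = 37 * 3^(-1) mod 53 = 30

j = 30 (mod 53)


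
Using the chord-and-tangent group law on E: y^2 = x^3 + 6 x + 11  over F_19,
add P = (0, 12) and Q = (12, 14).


P != Q, so use the chord formula.
s = (y2 - y1) / (x2 - x1) = (2) / (12) mod 19 = 16
x3 = s^2 - x1 - x2 mod 19 = 16^2 - 0 - 12 = 16
y3 = s (x1 - x3) - y1 mod 19 = 16 * (0 - 16) - 12 = 17

P + Q = (16, 17)


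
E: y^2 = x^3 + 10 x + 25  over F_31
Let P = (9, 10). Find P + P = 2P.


Doubling: s = (3 x1^2 + a) / (2 y1)
s = (3*9^2 + 10) / (2*10) mod 31 = 8
x3 = s^2 - 2 x1 mod 31 = 8^2 - 2*9 = 15
y3 = s (x1 - x3) - y1 mod 31 = 8 * (9 - 15) - 10 = 4

2P = (15, 4)


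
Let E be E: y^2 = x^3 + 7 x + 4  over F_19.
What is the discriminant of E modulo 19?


4 a^3 + 27 b^2 = 4*7^3 + 27*4^2 = 1372 + 432 = 1804
Delta = -16 * (1804) = -28864
Delta mod 19 = 16

Delta = 16 (mod 19)


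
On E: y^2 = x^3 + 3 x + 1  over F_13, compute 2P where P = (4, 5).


Doubling: s = (3 x1^2 + a) / (2 y1)
s = (3*4^2 + 3) / (2*5) mod 13 = 9
x3 = s^2 - 2 x1 mod 13 = 9^2 - 2*4 = 8
y3 = s (x1 - x3) - y1 mod 13 = 9 * (4 - 8) - 5 = 11

2P = (8, 11)


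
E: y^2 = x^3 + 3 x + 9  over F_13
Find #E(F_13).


For each x in F_13, count y with y^2 = x^3 + 3 x + 9 mod 13:
  x = 0: RHS = 9, y in [3, 10]  -> 2 point(s)
  x = 1: RHS = 0, y in [0]  -> 1 point(s)
  x = 2: RHS = 10, y in [6, 7]  -> 2 point(s)
  x = 6: RHS = 9, y in [3, 10]  -> 2 point(s)
  x = 7: RHS = 9, y in [3, 10]  -> 2 point(s)
  x = 8: RHS = 12, y in [5, 8]  -> 2 point(s)
  x = 10: RHS = 12, y in [5, 8]  -> 2 point(s)
Affine points: 13. Add the point at infinity: total = 14.

#E(F_13) = 14


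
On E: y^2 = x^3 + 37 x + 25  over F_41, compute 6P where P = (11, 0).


k = 6 = 110_2 (binary, LSB first: 011)
Double-and-add from P = (11, 0):
  bit 0 = 0: acc unchanged = O
  bit 1 = 1: acc = O + O = O
  bit 2 = 1: acc = O + O = O

6P = O


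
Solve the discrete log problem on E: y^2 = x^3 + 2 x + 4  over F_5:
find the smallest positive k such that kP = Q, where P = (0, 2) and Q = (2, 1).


Enumerate multiples of P until we hit Q = (2, 1):
  1P = (0, 2)
  2P = (4, 1)
  3P = (2, 1)
Match found at i = 3.

k = 3


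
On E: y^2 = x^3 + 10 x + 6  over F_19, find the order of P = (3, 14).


Compute successive multiples of P until we hit O:
  1P = (3, 14)
  2P = (17, 15)
  3P = (15, 15)
  4P = (8, 3)
  5P = (6, 4)
  6P = (0, 14)
  7P = (16, 5)
  8P = (7, 18)
  ... (continuing to 23P)
  23P = O

ord(P) = 23


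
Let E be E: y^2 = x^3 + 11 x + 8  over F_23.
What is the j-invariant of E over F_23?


Delta = -16(4 a^3 + 27 b^2) mod 23 = 6
-1728 * (4 a)^3 = -1728 * (4*11)^3 mod 23 = 1
j = 1 * 6^(-1) mod 23 = 4

j = 4 (mod 23)


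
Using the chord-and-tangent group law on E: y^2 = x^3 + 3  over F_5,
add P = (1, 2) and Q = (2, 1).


P != Q, so use the chord formula.
s = (y2 - y1) / (x2 - x1) = (4) / (1) mod 5 = 4
x3 = s^2 - x1 - x2 mod 5 = 4^2 - 1 - 2 = 3
y3 = s (x1 - x3) - y1 mod 5 = 4 * (1 - 3) - 2 = 0

P + Q = (3, 0)


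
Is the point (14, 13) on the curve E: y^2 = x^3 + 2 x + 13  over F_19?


Check whether y^2 = x^3 + 2 x + 13 (mod 19) for (x, y) = (14, 13).
LHS: y^2 = 13^2 mod 19 = 17
RHS: x^3 + 2 x + 13 = 14^3 + 2*14 + 13 mod 19 = 11
LHS != RHS

No, not on the curve


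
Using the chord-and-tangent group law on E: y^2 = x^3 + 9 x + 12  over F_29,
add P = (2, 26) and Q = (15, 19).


P != Q, so use the chord formula.
s = (y2 - y1) / (x2 - x1) = (22) / (13) mod 29 = 24
x3 = s^2 - x1 - x2 mod 29 = 24^2 - 2 - 15 = 8
y3 = s (x1 - x3) - y1 mod 29 = 24 * (2 - 8) - 26 = 4

P + Q = (8, 4)


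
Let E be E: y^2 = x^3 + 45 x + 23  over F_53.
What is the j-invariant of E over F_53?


Delta = -16(4 a^3 + 27 b^2) mod 53 = 22
-1728 * (4 a)^3 = -1728 * (4*45)^3 mod 53 = 24
j = 24 * 22^(-1) mod 53 = 30

j = 30 (mod 53)


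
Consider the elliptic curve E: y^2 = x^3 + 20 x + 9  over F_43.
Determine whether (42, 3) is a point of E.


Check whether y^2 = x^3 + 20 x + 9 (mod 43) for (x, y) = (42, 3).
LHS: y^2 = 3^2 mod 43 = 9
RHS: x^3 + 20 x + 9 = 42^3 + 20*42 + 9 mod 43 = 31
LHS != RHS

No, not on the curve


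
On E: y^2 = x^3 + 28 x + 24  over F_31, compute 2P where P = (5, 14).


Doubling: s = (3 x1^2 + a) / (2 y1)
s = (3*5^2 + 28) / (2*14) mod 31 = 7
x3 = s^2 - 2 x1 mod 31 = 7^2 - 2*5 = 8
y3 = s (x1 - x3) - y1 mod 31 = 7 * (5 - 8) - 14 = 27

2P = (8, 27)


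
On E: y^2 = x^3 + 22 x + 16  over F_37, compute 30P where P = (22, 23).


k = 30 = 11110_2 (binary, LSB first: 01111)
Double-and-add from P = (22, 23):
  bit 0 = 0: acc unchanged = O
  bit 1 = 1: acc = O + (14, 21) = (14, 21)
  bit 2 = 1: acc = (14, 21) + (19, 35) = (0, 33)
  bit 3 = 1: acc = (0, 33) + (26, 21) = (18, 18)
  bit 4 = 1: acc = (18, 18) + (31, 1) = (0, 4)

30P = (0, 4)


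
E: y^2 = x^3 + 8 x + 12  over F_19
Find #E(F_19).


For each x in F_19, count y with y^2 = x^3 + 8 x + 12 mod 19:
  x = 2: RHS = 17, y in [6, 13]  -> 2 point(s)
  x = 3: RHS = 6, y in [5, 14]  -> 2 point(s)
  x = 5: RHS = 6, y in [5, 14]  -> 2 point(s)
  x = 10: RHS = 9, y in [3, 16]  -> 2 point(s)
  x = 11: RHS = 6, y in [5, 14]  -> 2 point(s)
  x = 15: RHS = 11, y in [7, 12]  -> 2 point(s)
  x = 17: RHS = 7, y in [8, 11]  -> 2 point(s)
Affine points: 14. Add the point at infinity: total = 15.

#E(F_19) = 15


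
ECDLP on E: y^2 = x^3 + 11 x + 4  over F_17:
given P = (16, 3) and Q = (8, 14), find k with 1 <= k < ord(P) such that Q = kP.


Enumerate multiples of P until we hit Q = (8, 14):
  1P = (16, 3)
  2P = (15, 5)
  3P = (7, 13)
  4P = (3, 9)
  5P = (13, 10)
  6P = (1, 13)
  7P = (8, 3)
  8P = (10, 14)
  9P = (9, 4)
  10P = (0, 2)
  11P = (2, 0)
  12P = (0, 15)
  13P = (9, 13)
  14P = (10, 3)
  15P = (8, 14)
Match found at i = 15.

k = 15


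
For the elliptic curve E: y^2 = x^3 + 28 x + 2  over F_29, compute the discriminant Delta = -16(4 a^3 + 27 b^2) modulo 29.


4 a^3 + 27 b^2 = 4*28^3 + 27*2^2 = 87808 + 108 = 87916
Delta = -16 * (87916) = -1406656
Delta mod 29 = 18

Delta = 18 (mod 29)


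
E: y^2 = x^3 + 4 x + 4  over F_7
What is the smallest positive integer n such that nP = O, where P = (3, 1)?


Compute successive multiples of P until we hit O:
  1P = (3, 1)
  2P = (5, 3)
  3P = (0, 2)
  4P = (1, 3)
  5P = (4, 0)
  6P = (1, 4)
  7P = (0, 5)
  8P = (5, 4)
  ... (continuing to 10P)
  10P = O

ord(P) = 10


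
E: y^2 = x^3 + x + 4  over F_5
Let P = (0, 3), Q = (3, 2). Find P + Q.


P != Q, so use the chord formula.
s = (y2 - y1) / (x2 - x1) = (4) / (3) mod 5 = 3
x3 = s^2 - x1 - x2 mod 5 = 3^2 - 0 - 3 = 1
y3 = s (x1 - x3) - y1 mod 5 = 3 * (0 - 1) - 3 = 4

P + Q = (1, 4)


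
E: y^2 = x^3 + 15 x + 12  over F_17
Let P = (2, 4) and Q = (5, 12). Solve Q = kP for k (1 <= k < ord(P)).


Enumerate multiples of P until we hit Q = (5, 12):
  1P = (2, 4)
  2P = (5, 5)
  3P = (12, 4)
  4P = (3, 13)
  5P = (8, 10)
  6P = (8, 7)
  7P = (3, 4)
  8P = (12, 13)
  9P = (5, 12)
Match found at i = 9.

k = 9


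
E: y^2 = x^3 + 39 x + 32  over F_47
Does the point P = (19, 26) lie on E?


Check whether y^2 = x^3 + 39 x + 32 (mod 47) for (x, y) = (19, 26).
LHS: y^2 = 26^2 mod 47 = 18
RHS: x^3 + 39 x + 32 = 19^3 + 39*19 + 32 mod 47 = 18
LHS = RHS

Yes, on the curve


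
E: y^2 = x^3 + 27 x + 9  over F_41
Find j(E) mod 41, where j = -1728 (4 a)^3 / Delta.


Delta = -16(4 a^3 + 27 b^2) mod 41 = 35
-1728 * (4 a)^3 = -1728 * (4*27)^3 mod 41 = 37
j = 37 * 35^(-1) mod 41 = 28

j = 28 (mod 41)


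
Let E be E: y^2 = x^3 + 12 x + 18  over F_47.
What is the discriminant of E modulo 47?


4 a^3 + 27 b^2 = 4*12^3 + 27*18^2 = 6912 + 8748 = 15660
Delta = -16 * (15660) = -250560
Delta mod 47 = 44

Delta = 44 (mod 47)


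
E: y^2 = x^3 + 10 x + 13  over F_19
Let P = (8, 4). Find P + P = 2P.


Doubling: s = (3 x1^2 + a) / (2 y1)
s = (3*8^2 + 10) / (2*4) mod 19 = 11
x3 = s^2 - 2 x1 mod 19 = 11^2 - 2*8 = 10
y3 = s (x1 - x3) - y1 mod 19 = 11 * (8 - 10) - 4 = 12

2P = (10, 12)


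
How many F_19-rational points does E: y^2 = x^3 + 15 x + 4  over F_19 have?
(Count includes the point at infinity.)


For each x in F_19, count y with y^2 = x^3 + 15 x + 4 mod 19:
  x = 0: RHS = 4, y in [2, 17]  -> 2 point(s)
  x = 1: RHS = 1, y in [1, 18]  -> 2 point(s)
  x = 2: RHS = 4, y in [2, 17]  -> 2 point(s)
  x = 3: RHS = 0, y in [0]  -> 1 point(s)
  x = 6: RHS = 6, y in [5, 14]  -> 2 point(s)
  x = 8: RHS = 9, y in [3, 16]  -> 2 point(s)
  x = 17: RHS = 4, y in [2, 17]  -> 2 point(s)
  x = 18: RHS = 7, y in [8, 11]  -> 2 point(s)
Affine points: 15. Add the point at infinity: total = 16.

#E(F_19) = 16


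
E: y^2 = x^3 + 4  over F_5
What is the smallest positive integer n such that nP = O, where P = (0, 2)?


Compute successive multiples of P until we hit O:
  1P = (0, 2)
  2P = (0, 3)
  3P = O

ord(P) = 3


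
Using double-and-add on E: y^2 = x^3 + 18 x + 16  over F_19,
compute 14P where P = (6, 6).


k = 14 = 1110_2 (binary, LSB first: 0111)
Double-and-add from P = (6, 6):
  bit 0 = 0: acc unchanged = O
  bit 1 = 1: acc = O + (8, 11) = (8, 11)
  bit 2 = 1: acc = (8, 11) + (1, 4) = (11, 5)
  bit 3 = 1: acc = (11, 5) + (4, 0) = (8, 8)

14P = (8, 8)


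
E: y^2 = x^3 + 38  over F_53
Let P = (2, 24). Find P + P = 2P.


Doubling: s = (3 x1^2 + a) / (2 y1)
s = (3*2^2 + 0) / (2*24) mod 53 = 40
x3 = s^2 - 2 x1 mod 53 = 40^2 - 2*2 = 6
y3 = s (x1 - x3) - y1 mod 53 = 40 * (2 - 6) - 24 = 28

2P = (6, 28)


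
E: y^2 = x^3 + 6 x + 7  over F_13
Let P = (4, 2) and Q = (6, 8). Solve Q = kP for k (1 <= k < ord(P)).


Enumerate multiples of P until we hit Q = (6, 8):
  1P = (4, 2)
  2P = (2, 12)
  3P = (6, 8)
Match found at i = 3.

k = 3


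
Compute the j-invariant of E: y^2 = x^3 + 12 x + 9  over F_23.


Delta = -16(4 a^3 + 27 b^2) mod 23 = 6
-1728 * (4 a)^3 = -1728 * (4*12)^3 mod 23 = 22
j = 22 * 6^(-1) mod 23 = 19

j = 19 (mod 23)


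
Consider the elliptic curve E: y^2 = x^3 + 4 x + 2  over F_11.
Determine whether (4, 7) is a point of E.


Check whether y^2 = x^3 + 4 x + 2 (mod 11) for (x, y) = (4, 7).
LHS: y^2 = 7^2 mod 11 = 5
RHS: x^3 + 4 x + 2 = 4^3 + 4*4 + 2 mod 11 = 5
LHS = RHS

Yes, on the curve


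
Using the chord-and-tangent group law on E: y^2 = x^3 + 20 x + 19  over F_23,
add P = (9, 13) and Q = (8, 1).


P != Q, so use the chord formula.
s = (y2 - y1) / (x2 - x1) = (11) / (22) mod 23 = 12
x3 = s^2 - x1 - x2 mod 23 = 12^2 - 9 - 8 = 12
y3 = s (x1 - x3) - y1 mod 23 = 12 * (9 - 12) - 13 = 20

P + Q = (12, 20)


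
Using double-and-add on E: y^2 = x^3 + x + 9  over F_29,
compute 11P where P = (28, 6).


k = 11 = 1011_2 (binary, LSB first: 1101)
Double-and-add from P = (28, 6):
  bit 0 = 1: acc = O + (28, 6) = (28, 6)
  bit 1 = 1: acc = (28, 6) + (15, 8) = (20, 24)
  bit 2 = 0: acc unchanged = (20, 24)
  bit 3 = 1: acc = (20, 24) + (12, 3) = (27, 12)

11P = (27, 12)


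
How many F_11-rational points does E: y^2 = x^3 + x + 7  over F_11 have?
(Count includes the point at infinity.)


For each x in F_11, count y with y^2 = x^3 + 1 x + 7 mod 11:
  x = 1: RHS = 9, y in [3, 8]  -> 2 point(s)
  x = 3: RHS = 4, y in [2, 9]  -> 2 point(s)
  x = 4: RHS = 9, y in [3, 8]  -> 2 point(s)
  x = 5: RHS = 5, y in [4, 7]  -> 2 point(s)
  x = 6: RHS = 9, y in [3, 8]  -> 2 point(s)
  x = 7: RHS = 5, y in [4, 7]  -> 2 point(s)
  x = 10: RHS = 5, y in [4, 7]  -> 2 point(s)
Affine points: 14. Add the point at infinity: total = 15.

#E(F_11) = 15


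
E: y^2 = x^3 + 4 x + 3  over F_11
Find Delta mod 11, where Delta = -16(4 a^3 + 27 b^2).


4 a^3 + 27 b^2 = 4*4^3 + 27*3^2 = 256 + 243 = 499
Delta = -16 * (499) = -7984
Delta mod 11 = 2

Delta = 2 (mod 11)


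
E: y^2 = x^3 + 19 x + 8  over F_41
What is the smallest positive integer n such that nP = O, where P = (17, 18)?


Compute successive multiples of P until we hit O:
  1P = (17, 18)
  2P = (32, 16)
  3P = (25, 35)
  4P = (8, 37)
  5P = (24, 15)
  6P = (37, 14)
  7P = (10, 38)
  8P = (23, 5)
  ... (continuing to 25P)
  25P = O

ord(P) = 25


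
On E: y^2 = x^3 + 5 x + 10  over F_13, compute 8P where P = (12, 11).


k = 8 = 1000_2 (binary, LSB first: 0001)
Double-and-add from P = (12, 11):
  bit 0 = 0: acc unchanged = O
  bit 1 = 0: acc unchanged = O
  bit 2 = 0: acc unchanged = O
  bit 3 = 1: acc = O + (12, 2) = (12, 2)

8P = (12, 2)


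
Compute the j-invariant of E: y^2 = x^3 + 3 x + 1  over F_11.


Delta = -16(4 a^3 + 27 b^2) mod 11 = 7
-1728 * (4 a)^3 = -1728 * (4*3)^3 mod 11 = 10
j = 10 * 7^(-1) mod 11 = 3

j = 3 (mod 11)


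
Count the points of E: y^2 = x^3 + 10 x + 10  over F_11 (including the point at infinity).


For each x in F_11, count y with y^2 = x^3 + 10 x + 10 mod 11:
  x = 2: RHS = 5, y in [4, 7]  -> 2 point(s)
  x = 3: RHS = 1, y in [1, 10]  -> 2 point(s)
  x = 4: RHS = 4, y in [2, 9]  -> 2 point(s)
  x = 5: RHS = 9, y in [3, 8]  -> 2 point(s)
  x = 6: RHS = 0, y in [0]  -> 1 point(s)
  x = 7: RHS = 5, y in [4, 7]  -> 2 point(s)
  x = 9: RHS = 4, y in [2, 9]  -> 2 point(s)
Affine points: 13. Add the point at infinity: total = 14.

#E(F_11) = 14


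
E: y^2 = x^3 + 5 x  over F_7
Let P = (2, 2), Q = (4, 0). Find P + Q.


P != Q, so use the chord formula.
s = (y2 - y1) / (x2 - x1) = (5) / (2) mod 7 = 6
x3 = s^2 - x1 - x2 mod 7 = 6^2 - 2 - 4 = 2
y3 = s (x1 - x3) - y1 mod 7 = 6 * (2 - 2) - 2 = 5

P + Q = (2, 5)


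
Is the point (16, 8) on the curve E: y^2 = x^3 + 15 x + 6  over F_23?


Check whether y^2 = x^3 + 15 x + 6 (mod 23) for (x, y) = (16, 8).
LHS: y^2 = 8^2 mod 23 = 18
RHS: x^3 + 15 x + 6 = 16^3 + 15*16 + 6 mod 23 = 18
LHS = RHS

Yes, on the curve


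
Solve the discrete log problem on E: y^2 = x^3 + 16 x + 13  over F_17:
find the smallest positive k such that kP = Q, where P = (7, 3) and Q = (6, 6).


Enumerate multiples of P until we hit Q = (6, 6):
  1P = (7, 3)
  2P = (2, 11)
  3P = (16, 8)
  4P = (9, 11)
  5P = (0, 8)
  6P = (6, 6)
Match found at i = 6.

k = 6


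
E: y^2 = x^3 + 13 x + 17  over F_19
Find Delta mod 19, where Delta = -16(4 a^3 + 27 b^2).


4 a^3 + 27 b^2 = 4*13^3 + 27*17^2 = 8788 + 7803 = 16591
Delta = -16 * (16591) = -265456
Delta mod 19 = 12

Delta = 12 (mod 19)


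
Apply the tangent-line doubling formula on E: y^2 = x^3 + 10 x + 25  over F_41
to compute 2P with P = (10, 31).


Doubling: s = (3 x1^2 + a) / (2 y1)
s = (3*10^2 + 10) / (2*31) mod 41 = 5
x3 = s^2 - 2 x1 mod 41 = 5^2 - 2*10 = 5
y3 = s (x1 - x3) - y1 mod 41 = 5 * (10 - 5) - 31 = 35

2P = (5, 35)


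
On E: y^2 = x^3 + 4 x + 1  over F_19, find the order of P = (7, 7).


Compute successive multiples of P until we hit O:
  1P = (7, 7)
  2P = (2, 13)
  3P = (16, 0)
  4P = (2, 6)
  5P = (7, 12)
  6P = O

ord(P) = 6


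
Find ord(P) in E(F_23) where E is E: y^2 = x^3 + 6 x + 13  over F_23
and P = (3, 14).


Compute successive multiples of P until we hit O:
  1P = (3, 14)
  2P = (21, 19)
  3P = (0, 6)
  4P = (22, 12)
  5P = (4, 20)
  6P = (6, 14)
  7P = (14, 9)
  8P = (14, 14)
  ... (continuing to 15P)
  15P = O

ord(P) = 15


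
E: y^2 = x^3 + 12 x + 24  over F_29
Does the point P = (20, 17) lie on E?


Check whether y^2 = x^3 + 12 x + 24 (mod 29) for (x, y) = (20, 17).
LHS: y^2 = 17^2 mod 29 = 28
RHS: x^3 + 12 x + 24 = 20^3 + 12*20 + 24 mod 29 = 28
LHS = RHS

Yes, on the curve


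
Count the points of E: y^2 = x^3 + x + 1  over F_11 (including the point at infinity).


For each x in F_11, count y with y^2 = x^3 + 1 x + 1 mod 11:
  x = 0: RHS = 1, y in [1, 10]  -> 2 point(s)
  x = 1: RHS = 3, y in [5, 6]  -> 2 point(s)
  x = 2: RHS = 0, y in [0]  -> 1 point(s)
  x = 3: RHS = 9, y in [3, 8]  -> 2 point(s)
  x = 4: RHS = 3, y in [5, 6]  -> 2 point(s)
  x = 6: RHS = 3, y in [5, 6]  -> 2 point(s)
  x = 8: RHS = 4, y in [2, 9]  -> 2 point(s)
Affine points: 13. Add the point at infinity: total = 14.

#E(F_11) = 14


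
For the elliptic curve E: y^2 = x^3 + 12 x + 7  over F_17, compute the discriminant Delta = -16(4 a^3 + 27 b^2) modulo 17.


4 a^3 + 27 b^2 = 4*12^3 + 27*7^2 = 6912 + 1323 = 8235
Delta = -16 * (8235) = -131760
Delta mod 17 = 7

Delta = 7 (mod 17)


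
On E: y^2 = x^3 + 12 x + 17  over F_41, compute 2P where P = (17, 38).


k = 2 = 10_2 (binary, LSB first: 01)
Double-and-add from P = (17, 38):
  bit 0 = 0: acc unchanged = O
  bit 1 = 1: acc = O + (16, 0) = (16, 0)

2P = (16, 0)


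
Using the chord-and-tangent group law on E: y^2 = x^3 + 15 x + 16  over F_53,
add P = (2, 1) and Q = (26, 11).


P != Q, so use the chord formula.
s = (y2 - y1) / (x2 - x1) = (10) / (24) mod 53 = 49
x3 = s^2 - x1 - x2 mod 53 = 49^2 - 2 - 26 = 41
y3 = s (x1 - x3) - y1 mod 53 = 49 * (2 - 41) - 1 = 49

P + Q = (41, 49)


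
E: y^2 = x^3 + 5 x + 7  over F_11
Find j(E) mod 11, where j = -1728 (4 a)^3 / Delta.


Delta = -16(4 a^3 + 27 b^2) mod 11 = 4
-1728 * (4 a)^3 = -1728 * (4*5)^3 mod 11 = 8
j = 8 * 4^(-1) mod 11 = 2

j = 2 (mod 11)


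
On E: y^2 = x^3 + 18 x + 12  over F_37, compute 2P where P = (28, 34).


Doubling: s = (3 x1^2 + a) / (2 y1)
s = (3*28^2 + 18) / (2*34) mod 37 = 12
x3 = s^2 - 2 x1 mod 37 = 12^2 - 2*28 = 14
y3 = s (x1 - x3) - y1 mod 37 = 12 * (28 - 14) - 34 = 23

2P = (14, 23)


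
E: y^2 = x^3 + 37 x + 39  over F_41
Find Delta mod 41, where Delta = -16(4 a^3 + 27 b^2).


4 a^3 + 27 b^2 = 4*37^3 + 27*39^2 = 202612 + 41067 = 243679
Delta = -16 * (243679) = -3898864
Delta mod 41 = 31

Delta = 31 (mod 41)


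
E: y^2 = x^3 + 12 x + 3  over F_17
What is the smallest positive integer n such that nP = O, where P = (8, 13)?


Compute successive multiples of P until we hit O:
  1P = (8, 13)
  2P = (1, 4)
  3P = (10, 16)
  4P = (14, 12)
  5P = (4, 9)
  6P = (6, 6)
  7P = (11, 2)
  8P = (2, 16)
  ... (continuing to 21P)
  21P = O

ord(P) = 21


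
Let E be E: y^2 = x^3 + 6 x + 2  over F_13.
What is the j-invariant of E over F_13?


Delta = -16(4 a^3 + 27 b^2) mod 13 = 9
-1728 * (4 a)^3 = -1728 * (4*6)^3 mod 13 = 5
j = 5 * 9^(-1) mod 13 = 2

j = 2 (mod 13)


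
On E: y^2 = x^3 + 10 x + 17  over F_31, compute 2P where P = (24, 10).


Doubling: s = (3 x1^2 + a) / (2 y1)
s = (3*24^2 + 10) / (2*10) mod 31 = 28
x3 = s^2 - 2 x1 mod 31 = 28^2 - 2*24 = 23
y3 = s (x1 - x3) - y1 mod 31 = 28 * (24 - 23) - 10 = 18

2P = (23, 18)


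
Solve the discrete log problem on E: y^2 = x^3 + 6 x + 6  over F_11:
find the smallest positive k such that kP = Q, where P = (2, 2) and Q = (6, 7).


Enumerate multiples of P until we hit Q = (6, 7):
  1P = (2, 2)
  2P = (8, 4)
  3P = (6, 4)
  4P = (6, 7)
Match found at i = 4.

k = 4


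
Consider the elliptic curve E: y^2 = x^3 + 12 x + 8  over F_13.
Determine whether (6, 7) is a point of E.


Check whether y^2 = x^3 + 12 x + 8 (mod 13) for (x, y) = (6, 7).
LHS: y^2 = 7^2 mod 13 = 10
RHS: x^3 + 12 x + 8 = 6^3 + 12*6 + 8 mod 13 = 10
LHS = RHS

Yes, on the curve


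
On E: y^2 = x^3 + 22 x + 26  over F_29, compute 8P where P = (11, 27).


k = 8 = 1000_2 (binary, LSB first: 0001)
Double-and-add from P = (11, 27):
  bit 0 = 0: acc unchanged = O
  bit 1 = 0: acc unchanged = O
  bit 2 = 0: acc unchanged = O
  bit 3 = 1: acc = O + (11, 2) = (11, 2)

8P = (11, 2)


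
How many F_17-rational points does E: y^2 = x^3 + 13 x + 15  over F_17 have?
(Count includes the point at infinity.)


For each x in F_17, count y with y^2 = x^3 + 13 x + 15 mod 17:
  x = 0: RHS = 15, y in [7, 10]  -> 2 point(s)
  x = 2: RHS = 15, y in [7, 10]  -> 2 point(s)
  x = 3: RHS = 13, y in [8, 9]  -> 2 point(s)
  x = 5: RHS = 1, y in [1, 16]  -> 2 point(s)
  x = 8: RHS = 2, y in [6, 11]  -> 2 point(s)
  x = 13: RHS = 1, y in [1, 16]  -> 2 point(s)
  x = 14: RHS = 0, y in [0]  -> 1 point(s)
  x = 15: RHS = 15, y in [7, 10]  -> 2 point(s)
  x = 16: RHS = 1, y in [1, 16]  -> 2 point(s)
Affine points: 17. Add the point at infinity: total = 18.

#E(F_17) = 18


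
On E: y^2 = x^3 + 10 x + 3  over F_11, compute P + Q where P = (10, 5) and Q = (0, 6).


P != Q, so use the chord formula.
s = (y2 - y1) / (x2 - x1) = (1) / (1) mod 11 = 1
x3 = s^2 - x1 - x2 mod 11 = 1^2 - 10 - 0 = 2
y3 = s (x1 - x3) - y1 mod 11 = 1 * (10 - 2) - 5 = 3

P + Q = (2, 3)


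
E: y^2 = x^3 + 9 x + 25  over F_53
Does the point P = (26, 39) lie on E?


Check whether y^2 = x^3 + 9 x + 25 (mod 53) for (x, y) = (26, 39).
LHS: y^2 = 39^2 mod 53 = 37
RHS: x^3 + 9 x + 25 = 26^3 + 9*26 + 25 mod 53 = 27
LHS != RHS

No, not on the curve


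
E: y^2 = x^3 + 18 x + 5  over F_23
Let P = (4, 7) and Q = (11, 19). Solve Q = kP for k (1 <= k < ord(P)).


Enumerate multiples of P until we hit Q = (11, 19):
  1P = (4, 7)
  2P = (10, 14)
  3P = (11, 4)
  4P = (11, 19)
Match found at i = 4.

k = 4


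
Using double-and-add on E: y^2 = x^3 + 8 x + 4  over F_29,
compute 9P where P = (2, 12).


k = 9 = 1001_2 (binary, LSB first: 1001)
Double-and-add from P = (2, 12):
  bit 0 = 1: acc = O + (2, 12) = (2, 12)
  bit 1 = 0: acc unchanged = (2, 12)
  bit 2 = 0: acc unchanged = (2, 12)
  bit 3 = 1: acc = (2, 12) + (1, 10) = (1, 19)

9P = (1, 19)


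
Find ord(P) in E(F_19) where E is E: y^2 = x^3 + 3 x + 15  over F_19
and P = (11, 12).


Compute successive multiples of P until we hit O:
  1P = (11, 12)
  2P = (17, 1)
  3P = (16, 13)
  4P = (8, 0)
  5P = (16, 6)
  6P = (17, 18)
  7P = (11, 7)
  8P = O

ord(P) = 8
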